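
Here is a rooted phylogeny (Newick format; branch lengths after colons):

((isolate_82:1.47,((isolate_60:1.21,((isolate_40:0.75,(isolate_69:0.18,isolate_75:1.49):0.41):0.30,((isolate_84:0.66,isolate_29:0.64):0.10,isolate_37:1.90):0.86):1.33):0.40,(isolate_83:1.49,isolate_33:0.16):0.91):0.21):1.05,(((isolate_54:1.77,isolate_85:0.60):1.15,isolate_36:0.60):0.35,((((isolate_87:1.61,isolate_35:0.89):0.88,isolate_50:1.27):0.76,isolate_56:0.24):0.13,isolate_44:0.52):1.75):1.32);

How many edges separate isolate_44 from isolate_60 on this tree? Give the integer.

7

The MRCA of isolate_44 and isolate_60 is the root of the tree.
From isolate_44 up to that node: 3 branches. From isolate_60 up to the same node: 4 branches. Total: 3 + 4 = 7.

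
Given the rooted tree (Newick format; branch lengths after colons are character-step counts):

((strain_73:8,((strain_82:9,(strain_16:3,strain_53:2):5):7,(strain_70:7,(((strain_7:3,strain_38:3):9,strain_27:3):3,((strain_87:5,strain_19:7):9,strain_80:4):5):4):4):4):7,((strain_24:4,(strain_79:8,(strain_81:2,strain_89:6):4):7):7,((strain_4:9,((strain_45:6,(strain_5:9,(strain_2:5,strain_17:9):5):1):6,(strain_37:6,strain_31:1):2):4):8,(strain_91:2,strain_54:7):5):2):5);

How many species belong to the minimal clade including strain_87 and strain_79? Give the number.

24

The MRCA of strain_87 and strain_79 is the root, so the clade is the entire tree.
That clade contains 24 terminal taxa: strain_16, strain_17, strain_19, strain_2, strain_24, strain_27, strain_31, strain_37, strain_38, strain_4, strain_45, strain_5, strain_53, strain_54, strain_7, strain_70, strain_73, strain_79, strain_80, strain_81, strain_82, strain_87, strain_89, strain_91.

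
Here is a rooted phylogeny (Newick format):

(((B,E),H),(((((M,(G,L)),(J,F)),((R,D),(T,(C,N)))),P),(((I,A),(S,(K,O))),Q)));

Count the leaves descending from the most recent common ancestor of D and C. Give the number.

The MRCA of D and C is the node subtending ((R,D),(T,(C,N))).
That clade contains 5 terminal taxa: C, D, N, R, T.

5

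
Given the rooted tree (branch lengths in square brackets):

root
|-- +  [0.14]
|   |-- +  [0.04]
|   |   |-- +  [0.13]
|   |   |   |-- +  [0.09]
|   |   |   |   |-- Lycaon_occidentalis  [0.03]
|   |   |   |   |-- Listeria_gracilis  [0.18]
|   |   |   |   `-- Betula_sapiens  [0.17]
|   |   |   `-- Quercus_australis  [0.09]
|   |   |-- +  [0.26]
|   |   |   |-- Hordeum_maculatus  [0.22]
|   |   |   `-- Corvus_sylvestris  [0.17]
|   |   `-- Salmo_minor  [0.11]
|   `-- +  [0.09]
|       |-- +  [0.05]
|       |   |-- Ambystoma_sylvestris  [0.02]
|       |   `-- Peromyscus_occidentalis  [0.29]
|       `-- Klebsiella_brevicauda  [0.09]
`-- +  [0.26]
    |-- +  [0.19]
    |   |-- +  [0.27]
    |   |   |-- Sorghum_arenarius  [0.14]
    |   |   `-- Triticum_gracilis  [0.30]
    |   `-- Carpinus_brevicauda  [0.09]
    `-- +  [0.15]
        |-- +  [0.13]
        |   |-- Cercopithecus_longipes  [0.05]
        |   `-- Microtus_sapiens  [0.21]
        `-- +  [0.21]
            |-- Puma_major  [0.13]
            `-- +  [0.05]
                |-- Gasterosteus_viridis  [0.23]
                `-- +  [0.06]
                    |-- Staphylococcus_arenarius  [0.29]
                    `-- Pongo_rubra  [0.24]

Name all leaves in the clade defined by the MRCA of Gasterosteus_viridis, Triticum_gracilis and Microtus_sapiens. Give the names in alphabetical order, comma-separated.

Carpinus_brevicauda, Cercopithecus_longipes, Gasterosteus_viridis, Microtus_sapiens, Pongo_rubra, Puma_major, Sorghum_arenarius, Staphylococcus_arenarius, Triticum_gracilis

Tracing Gasterosteus_viridis: it sits inside (Gasterosteus_viridis,(Staphylococcus_arenarius,Pongo_rubra)).
Tracing Triticum_gracilis: it sits inside (Sorghum_arenarius,Triticum_gracilis).
Tracing Microtus_sapiens: it sits inside (Cercopithecus_longipes,Microtus_sapiens).
The smallest clade enclosing all 3 is (((Sorghum_arenarius,Triticum_gracilis),Carpinus_brevicauda),((Cercopithecus_longipes,Microtus_sapiens),(Puma_major,(Gasterosteus_viridis,(Staphylococcus_arenarius,Pongo_rubra))))); the answer is its 9 terminal taxa in alphabetical order.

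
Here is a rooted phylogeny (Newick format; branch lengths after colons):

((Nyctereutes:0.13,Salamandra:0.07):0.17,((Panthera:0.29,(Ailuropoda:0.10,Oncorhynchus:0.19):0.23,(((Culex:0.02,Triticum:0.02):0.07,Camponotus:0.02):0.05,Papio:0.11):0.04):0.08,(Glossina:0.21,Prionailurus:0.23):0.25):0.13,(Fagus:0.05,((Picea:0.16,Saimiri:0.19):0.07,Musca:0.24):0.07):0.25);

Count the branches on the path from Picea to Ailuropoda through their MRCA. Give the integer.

The MRCA of Picea and Ailuropoda is the root of the tree.
From Picea up to that node: 4 branches. From Ailuropoda up to the same node: 4 branches. Total: 4 + 4 = 8.

8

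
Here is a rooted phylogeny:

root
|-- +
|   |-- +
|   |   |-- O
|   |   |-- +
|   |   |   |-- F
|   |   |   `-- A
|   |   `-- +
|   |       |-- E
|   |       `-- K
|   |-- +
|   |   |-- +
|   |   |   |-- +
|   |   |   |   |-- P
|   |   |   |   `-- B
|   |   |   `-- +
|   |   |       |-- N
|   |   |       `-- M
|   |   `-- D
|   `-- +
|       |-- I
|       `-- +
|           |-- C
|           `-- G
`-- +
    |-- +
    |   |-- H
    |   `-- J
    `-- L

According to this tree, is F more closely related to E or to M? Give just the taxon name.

The MRCA of F and E subtends (O,(F,A),(E,K)) (5 taxa).
The MRCA of F and M subtends ((O,(F,A),(E,K)),(((P,B),(N,M)),D),(I,(C,G))) (13 taxa).
The first is nested inside the second, so F shares a more recent common ancestor with E.

E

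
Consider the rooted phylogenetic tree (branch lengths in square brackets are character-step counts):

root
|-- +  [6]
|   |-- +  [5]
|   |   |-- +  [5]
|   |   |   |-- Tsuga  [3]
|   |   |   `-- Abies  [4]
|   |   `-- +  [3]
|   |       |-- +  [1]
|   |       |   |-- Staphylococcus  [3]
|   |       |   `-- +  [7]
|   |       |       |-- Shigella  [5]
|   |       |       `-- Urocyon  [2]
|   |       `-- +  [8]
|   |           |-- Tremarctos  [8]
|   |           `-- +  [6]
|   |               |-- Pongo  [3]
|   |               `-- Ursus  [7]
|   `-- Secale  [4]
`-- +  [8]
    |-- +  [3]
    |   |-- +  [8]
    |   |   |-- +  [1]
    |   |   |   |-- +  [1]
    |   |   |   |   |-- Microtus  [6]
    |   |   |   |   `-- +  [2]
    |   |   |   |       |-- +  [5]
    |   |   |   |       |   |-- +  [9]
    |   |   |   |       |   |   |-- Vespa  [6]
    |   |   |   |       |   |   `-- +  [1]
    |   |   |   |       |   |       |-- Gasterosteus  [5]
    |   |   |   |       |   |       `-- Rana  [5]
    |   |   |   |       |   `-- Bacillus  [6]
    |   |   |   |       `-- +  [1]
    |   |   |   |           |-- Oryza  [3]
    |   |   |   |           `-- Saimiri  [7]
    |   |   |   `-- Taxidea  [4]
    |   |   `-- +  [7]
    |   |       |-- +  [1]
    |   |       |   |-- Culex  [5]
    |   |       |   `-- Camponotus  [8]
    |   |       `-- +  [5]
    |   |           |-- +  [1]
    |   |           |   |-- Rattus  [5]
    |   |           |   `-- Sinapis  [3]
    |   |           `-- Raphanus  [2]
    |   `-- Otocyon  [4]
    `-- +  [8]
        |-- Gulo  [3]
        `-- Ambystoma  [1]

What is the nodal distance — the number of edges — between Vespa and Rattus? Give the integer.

10

The MRCA of Vespa and Rattus is the node subtending (((Microtus,(((Vespa,(Gasterosteus,Rana)),Bacillus),(Oryza,Saimiri))),Taxidea),((Culex,Camponotus),((Rattus,Sinapis),Raphanus))).
From Vespa up to that node: 6 branches. From Rattus up to the same node: 4 branches. Total: 6 + 4 = 10.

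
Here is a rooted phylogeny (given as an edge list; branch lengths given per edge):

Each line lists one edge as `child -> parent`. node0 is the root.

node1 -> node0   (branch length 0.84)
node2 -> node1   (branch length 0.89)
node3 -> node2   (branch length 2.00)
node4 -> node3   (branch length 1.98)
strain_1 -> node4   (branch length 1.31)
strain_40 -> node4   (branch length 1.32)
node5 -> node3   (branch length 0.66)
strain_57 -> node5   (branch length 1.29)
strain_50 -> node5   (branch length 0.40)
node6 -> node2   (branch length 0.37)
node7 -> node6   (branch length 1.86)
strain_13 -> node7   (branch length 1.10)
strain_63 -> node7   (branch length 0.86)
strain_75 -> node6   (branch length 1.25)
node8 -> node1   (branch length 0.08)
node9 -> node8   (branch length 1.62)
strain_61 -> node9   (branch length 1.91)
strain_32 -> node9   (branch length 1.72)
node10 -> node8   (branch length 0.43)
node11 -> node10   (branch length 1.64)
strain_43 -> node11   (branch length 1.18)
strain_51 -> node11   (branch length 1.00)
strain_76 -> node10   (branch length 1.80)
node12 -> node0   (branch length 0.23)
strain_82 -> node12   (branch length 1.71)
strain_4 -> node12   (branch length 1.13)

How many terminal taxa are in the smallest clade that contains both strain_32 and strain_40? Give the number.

12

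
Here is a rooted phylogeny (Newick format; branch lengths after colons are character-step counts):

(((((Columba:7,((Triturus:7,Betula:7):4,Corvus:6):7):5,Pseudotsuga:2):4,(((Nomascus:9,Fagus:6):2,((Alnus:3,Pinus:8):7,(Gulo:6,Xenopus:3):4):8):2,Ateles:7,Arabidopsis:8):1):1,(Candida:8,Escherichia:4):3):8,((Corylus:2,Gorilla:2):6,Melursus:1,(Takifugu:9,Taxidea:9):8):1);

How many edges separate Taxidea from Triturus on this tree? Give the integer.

10

The MRCA of Taxidea and Triturus is the root of the tree.
From Taxidea up to that node: 3 branches. From Triturus up to the same node: 7 branches. Total: 3 + 7 = 10.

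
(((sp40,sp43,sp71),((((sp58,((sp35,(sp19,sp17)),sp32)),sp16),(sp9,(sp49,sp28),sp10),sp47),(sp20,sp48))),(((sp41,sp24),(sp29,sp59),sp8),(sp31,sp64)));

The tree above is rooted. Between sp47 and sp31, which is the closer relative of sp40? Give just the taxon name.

The MRCA of sp40 and sp47 subtends ((sp40,sp43,sp71),((((sp58,((sp35,(sp19,sp17)),sp32)),sp16),(sp9,(sp49,sp28),sp10),sp47),(sp20,sp48))) (16 taxa).
The MRCA of sp40 and sp31 is the root, subtending the entire tree (23 taxa).
The first is nested inside the second, so sp40 shares a more recent common ancestor with sp47.

sp47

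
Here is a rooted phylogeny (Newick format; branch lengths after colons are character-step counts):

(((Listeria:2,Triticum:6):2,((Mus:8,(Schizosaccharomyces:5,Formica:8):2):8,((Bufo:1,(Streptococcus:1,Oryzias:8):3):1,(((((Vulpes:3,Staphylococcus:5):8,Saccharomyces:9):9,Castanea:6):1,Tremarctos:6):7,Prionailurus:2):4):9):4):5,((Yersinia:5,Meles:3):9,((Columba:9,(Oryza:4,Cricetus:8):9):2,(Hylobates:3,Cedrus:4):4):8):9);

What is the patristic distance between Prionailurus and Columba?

The path runs Prionailurus → … → MRCA → … → Columba; the MRCA is the root of the tree.
Branch lengths along that path: 2 + 4 + 9 + 4 + 5 + 9 + 8 + 2 + 9 = 52.

52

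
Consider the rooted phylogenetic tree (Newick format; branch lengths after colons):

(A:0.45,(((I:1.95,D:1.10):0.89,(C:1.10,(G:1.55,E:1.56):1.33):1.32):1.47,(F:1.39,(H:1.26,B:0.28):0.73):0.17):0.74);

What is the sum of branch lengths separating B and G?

The path runs B → … → MRCA → … → G; the MRCA is the node subtending (((I,D),(C,(G,E))),(F,(H,B))).
Branch lengths along that path: 0.28 + 0.73 + 0.17 + 1.47 + 1.32 + 1.33 + 1.55 = 6.85.

6.85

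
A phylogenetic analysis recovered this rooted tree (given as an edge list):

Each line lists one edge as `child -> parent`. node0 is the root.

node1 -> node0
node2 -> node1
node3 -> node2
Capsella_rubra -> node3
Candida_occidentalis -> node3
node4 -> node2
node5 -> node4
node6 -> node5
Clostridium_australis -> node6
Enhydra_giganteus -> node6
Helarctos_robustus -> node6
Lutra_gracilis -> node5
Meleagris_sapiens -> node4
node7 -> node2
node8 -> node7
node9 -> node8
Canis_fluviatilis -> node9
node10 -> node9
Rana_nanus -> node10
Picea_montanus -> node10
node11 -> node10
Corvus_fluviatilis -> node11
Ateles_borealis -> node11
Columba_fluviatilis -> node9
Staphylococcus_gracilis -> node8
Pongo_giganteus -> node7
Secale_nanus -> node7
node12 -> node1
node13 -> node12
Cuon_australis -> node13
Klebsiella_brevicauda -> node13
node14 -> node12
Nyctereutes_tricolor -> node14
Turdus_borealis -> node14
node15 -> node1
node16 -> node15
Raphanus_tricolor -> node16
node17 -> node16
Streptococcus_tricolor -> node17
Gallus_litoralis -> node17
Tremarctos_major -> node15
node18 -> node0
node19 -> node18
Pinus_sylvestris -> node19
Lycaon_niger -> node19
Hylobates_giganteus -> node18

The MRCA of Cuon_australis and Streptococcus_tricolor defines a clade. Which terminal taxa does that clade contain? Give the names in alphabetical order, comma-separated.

Tracing Cuon_australis: it sits inside (Cuon_australis,Klebsiella_brevicauda).
Tracing Streptococcus_tricolor: it sits inside (Streptococcus_tricolor,Gallus_litoralis).
The smallest clade enclosing both is (((Capsella_rubra,Candida_occidentalis),(((Clostridium_australis,Enhydra_giganteus,Helarctos_robustus),Lutra_gracilis),Meleagris_sapiens),(((Canis_fluviatilis,(Rana_nanus,Picea_montanus,(Corvus_fluviatilis,Ateles_borealis)),Columba_fluviatilis),Staphylococcus_gracilis),Pongo_giganteus,Secale_nanus)),((Cuon_australis,Klebsiella_brevicauda),(Nyctereutes_tricolor,Turdus_borealis)),((Raphanus_tricolor,(Streptococcus_tricolor,Gallus_litoralis)),Tremarctos_major)); the answer is its 24 terminal taxa in alphabetical order.

Ateles_borealis, Candida_occidentalis, Canis_fluviatilis, Capsella_rubra, Clostridium_australis, Columba_fluviatilis, Corvus_fluviatilis, Cuon_australis, Enhydra_giganteus, Gallus_litoralis, Helarctos_robustus, Klebsiella_brevicauda, Lutra_gracilis, Meleagris_sapiens, Nyctereutes_tricolor, Picea_montanus, Pongo_giganteus, Rana_nanus, Raphanus_tricolor, Secale_nanus, Staphylococcus_gracilis, Streptococcus_tricolor, Tremarctos_major, Turdus_borealis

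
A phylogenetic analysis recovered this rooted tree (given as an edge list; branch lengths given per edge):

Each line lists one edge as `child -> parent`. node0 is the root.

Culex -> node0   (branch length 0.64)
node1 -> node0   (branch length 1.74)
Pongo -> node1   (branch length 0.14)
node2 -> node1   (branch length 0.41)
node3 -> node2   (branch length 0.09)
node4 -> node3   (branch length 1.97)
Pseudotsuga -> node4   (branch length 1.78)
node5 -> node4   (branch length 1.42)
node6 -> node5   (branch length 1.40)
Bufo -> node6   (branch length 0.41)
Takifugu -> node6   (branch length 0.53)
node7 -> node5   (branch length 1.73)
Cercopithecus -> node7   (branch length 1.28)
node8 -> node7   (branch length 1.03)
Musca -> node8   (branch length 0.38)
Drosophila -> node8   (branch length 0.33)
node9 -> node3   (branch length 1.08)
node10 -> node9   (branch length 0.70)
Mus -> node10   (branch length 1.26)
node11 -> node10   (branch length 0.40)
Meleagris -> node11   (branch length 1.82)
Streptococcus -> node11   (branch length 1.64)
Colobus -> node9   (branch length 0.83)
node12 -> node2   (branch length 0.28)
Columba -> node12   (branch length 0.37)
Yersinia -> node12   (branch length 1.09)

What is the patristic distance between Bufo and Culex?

The path runs Bufo → … → MRCA → … → Culex; the MRCA is the root of the tree.
Branch lengths along that path: 0.41 + 1.40 + 1.42 + 1.97 + 0.09 + 0.41 + 1.74 + 0.64 = 8.08.

8.08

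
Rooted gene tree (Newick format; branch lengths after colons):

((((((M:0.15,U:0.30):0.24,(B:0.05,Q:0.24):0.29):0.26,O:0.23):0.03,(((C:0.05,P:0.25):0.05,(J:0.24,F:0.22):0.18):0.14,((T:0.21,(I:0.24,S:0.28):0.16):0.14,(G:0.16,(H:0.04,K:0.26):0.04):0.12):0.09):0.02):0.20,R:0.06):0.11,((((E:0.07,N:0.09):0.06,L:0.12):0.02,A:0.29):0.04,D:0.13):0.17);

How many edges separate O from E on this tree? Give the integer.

9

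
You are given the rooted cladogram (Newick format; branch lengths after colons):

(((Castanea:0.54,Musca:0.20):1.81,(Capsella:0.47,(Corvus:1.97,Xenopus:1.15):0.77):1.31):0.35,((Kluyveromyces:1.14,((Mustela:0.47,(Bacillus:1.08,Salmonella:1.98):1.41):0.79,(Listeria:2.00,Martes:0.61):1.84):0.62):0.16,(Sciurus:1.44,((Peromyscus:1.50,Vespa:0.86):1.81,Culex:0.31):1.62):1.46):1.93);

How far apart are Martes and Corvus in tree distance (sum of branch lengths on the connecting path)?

9.56

The path runs Martes → … → MRCA → … → Corvus; the MRCA is the root of the tree.
Branch lengths along that path: 0.61 + 1.84 + 0.62 + 0.16 + 1.93 + 0.35 + 1.31 + 0.77 + 1.97 = 9.56.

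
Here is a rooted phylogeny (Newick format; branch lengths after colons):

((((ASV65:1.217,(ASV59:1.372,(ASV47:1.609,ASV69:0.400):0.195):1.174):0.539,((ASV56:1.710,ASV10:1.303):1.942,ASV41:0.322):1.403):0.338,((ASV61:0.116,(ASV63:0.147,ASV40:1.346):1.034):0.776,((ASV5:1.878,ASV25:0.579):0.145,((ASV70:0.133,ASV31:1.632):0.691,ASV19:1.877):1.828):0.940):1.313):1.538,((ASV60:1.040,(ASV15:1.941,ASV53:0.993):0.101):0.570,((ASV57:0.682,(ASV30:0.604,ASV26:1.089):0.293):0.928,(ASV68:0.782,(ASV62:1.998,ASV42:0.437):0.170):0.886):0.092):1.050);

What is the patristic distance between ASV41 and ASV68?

6.411

The path runs ASV41 → … → MRCA → … → ASV68; the MRCA is the root of the tree.
Branch lengths along that path: 0.322 + 1.403 + 0.338 + 1.538 + 1.050 + 0.092 + 0.886 + 0.782 = 6.411.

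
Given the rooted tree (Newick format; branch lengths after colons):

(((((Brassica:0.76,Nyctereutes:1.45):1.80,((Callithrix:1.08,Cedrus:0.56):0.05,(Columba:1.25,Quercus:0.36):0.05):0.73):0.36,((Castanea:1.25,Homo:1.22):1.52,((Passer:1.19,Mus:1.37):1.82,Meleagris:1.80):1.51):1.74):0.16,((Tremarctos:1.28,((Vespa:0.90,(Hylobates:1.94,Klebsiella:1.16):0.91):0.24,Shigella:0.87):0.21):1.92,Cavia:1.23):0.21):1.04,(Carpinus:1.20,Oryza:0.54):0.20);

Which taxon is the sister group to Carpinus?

Carpinus attaches to the tree at the node subtending (Carpinus,Oryza).
The other lineage descending from that same node — the sister group — is the single tip Oryza.

Oryza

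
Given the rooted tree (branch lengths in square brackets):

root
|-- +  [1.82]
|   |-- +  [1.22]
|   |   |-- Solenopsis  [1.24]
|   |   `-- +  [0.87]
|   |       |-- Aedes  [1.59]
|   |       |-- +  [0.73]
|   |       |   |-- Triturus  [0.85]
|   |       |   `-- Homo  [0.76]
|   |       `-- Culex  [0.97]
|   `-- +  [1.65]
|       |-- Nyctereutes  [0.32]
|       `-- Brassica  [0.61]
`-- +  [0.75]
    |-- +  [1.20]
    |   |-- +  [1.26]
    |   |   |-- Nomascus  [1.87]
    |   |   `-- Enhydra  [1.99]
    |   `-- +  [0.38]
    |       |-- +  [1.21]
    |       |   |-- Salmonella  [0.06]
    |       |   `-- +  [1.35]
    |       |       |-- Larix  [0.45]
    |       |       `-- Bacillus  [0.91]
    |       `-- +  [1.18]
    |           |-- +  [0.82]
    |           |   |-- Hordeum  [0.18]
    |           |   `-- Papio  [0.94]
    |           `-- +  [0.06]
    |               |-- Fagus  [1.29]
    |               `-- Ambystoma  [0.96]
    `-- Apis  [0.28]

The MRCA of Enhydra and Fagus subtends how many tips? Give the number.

The MRCA of Enhydra and Fagus is the node subtending ((Nomascus,Enhydra),((Salmonella,(Larix,Bacillus)),((Hordeum,Papio),(Fagus,Ambystoma)))).
That clade contains 9 terminal taxa: Ambystoma, Bacillus, Enhydra, Fagus, Hordeum, Larix, Nomascus, Papio, Salmonella.

9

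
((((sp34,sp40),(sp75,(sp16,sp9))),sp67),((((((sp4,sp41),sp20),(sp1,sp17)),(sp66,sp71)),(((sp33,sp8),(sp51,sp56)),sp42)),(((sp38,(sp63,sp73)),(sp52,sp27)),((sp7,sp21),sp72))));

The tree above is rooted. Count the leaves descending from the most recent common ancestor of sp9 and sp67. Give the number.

The MRCA of sp9 and sp67 is the node subtending (((sp34,sp40),(sp75,(sp16,sp9))),sp67).
That clade contains 6 terminal taxa: sp16, sp34, sp40, sp67, sp75, sp9.

6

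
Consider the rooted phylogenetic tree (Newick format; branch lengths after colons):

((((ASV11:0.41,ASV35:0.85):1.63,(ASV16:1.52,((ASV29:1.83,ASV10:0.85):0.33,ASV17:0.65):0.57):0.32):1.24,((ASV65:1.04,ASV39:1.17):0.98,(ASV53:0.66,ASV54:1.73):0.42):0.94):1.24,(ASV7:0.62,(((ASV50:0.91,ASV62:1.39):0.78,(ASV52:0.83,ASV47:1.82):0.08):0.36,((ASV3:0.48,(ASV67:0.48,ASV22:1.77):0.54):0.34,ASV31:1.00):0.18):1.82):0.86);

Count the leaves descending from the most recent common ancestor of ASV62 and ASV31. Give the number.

8

The MRCA of ASV62 and ASV31 is the node subtending (((ASV50,ASV62),(ASV52,ASV47)),((ASV3,(ASV67,ASV22)),ASV31)).
That clade contains 8 terminal taxa: ASV22, ASV3, ASV31, ASV47, ASV50, ASV52, ASV62, ASV67.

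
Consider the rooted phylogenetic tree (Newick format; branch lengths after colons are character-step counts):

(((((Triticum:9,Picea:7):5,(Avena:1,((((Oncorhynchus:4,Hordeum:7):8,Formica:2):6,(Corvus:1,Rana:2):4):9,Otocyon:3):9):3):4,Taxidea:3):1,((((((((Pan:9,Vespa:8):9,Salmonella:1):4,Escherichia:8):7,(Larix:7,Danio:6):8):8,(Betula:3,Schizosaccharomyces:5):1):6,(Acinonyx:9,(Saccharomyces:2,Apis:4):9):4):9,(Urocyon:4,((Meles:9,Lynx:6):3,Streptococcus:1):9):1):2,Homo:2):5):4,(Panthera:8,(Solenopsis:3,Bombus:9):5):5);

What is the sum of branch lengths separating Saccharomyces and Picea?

The path runs Saccharomyces → … → MRCA → … → Picea; the MRCA is the node subtending ((((Triticum,Picea),(Avena,((((Oncorhynchus,Hordeum),Formica),(Corvus,Rana)),Otocyon))),Taxidea),((((((((Pan,Vespa),Salmonella),Escherichia),(Larix,Danio)),(Betula,Schizosaccharomyces)),(Acinonyx,(Saccharomyces,Apis))),(Urocyon,((Meles,Lynx),Streptococcus))),Homo)).
Branch lengths along that path: 2 + 9 + 4 + 9 + 2 + 5 + 1 + 4 + 5 + 7 = 48.

48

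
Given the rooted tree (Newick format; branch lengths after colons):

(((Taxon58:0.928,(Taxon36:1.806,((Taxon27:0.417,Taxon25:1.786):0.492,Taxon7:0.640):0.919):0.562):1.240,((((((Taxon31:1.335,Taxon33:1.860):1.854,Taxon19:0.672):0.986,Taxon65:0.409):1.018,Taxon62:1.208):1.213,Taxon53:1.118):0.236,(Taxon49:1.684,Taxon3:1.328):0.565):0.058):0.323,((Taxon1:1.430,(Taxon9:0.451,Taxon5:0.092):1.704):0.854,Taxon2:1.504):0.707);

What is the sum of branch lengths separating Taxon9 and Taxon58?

6.207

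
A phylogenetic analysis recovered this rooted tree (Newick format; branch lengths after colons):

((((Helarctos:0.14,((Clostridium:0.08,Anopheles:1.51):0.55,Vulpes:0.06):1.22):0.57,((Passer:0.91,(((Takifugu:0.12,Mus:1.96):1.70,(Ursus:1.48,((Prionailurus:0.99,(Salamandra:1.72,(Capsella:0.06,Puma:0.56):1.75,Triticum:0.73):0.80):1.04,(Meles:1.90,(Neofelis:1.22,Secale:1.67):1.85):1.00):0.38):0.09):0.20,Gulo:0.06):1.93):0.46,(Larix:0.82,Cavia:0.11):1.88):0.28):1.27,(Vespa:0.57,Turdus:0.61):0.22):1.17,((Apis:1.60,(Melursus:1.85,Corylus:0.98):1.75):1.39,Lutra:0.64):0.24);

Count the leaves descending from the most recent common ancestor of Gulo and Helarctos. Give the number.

The MRCA of Gulo and Helarctos is the node subtending ((Helarctos,((Clostridium,Anopheles),Vulpes)),((Passer,(((Takifugu,Mus),(Ursus,((Prionailurus,(Salamandra,(Capsella,Puma),Triticum)),(Meles,(Neofelis,Secale))))),Gulo)),(Larix,Cavia))).
That clade contains 19 terminal taxa: Anopheles, Capsella, Cavia, Clostridium, Gulo, Helarctos, Larix, Meles, Mus, Neofelis, Passer, Prionailurus, Puma, Salamandra, Secale, Takifugu, Triticum, Ursus, Vulpes.

19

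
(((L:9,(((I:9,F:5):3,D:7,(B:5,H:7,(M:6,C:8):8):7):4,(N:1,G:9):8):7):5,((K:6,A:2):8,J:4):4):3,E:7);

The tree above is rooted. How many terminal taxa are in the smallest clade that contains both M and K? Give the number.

The MRCA of M and K is the node subtending ((L,(((I,F),D,(B,H,(M,C))),(N,G))),((K,A),J)).
That clade contains 13 terminal taxa: A, B, C, D, F, G, H, I, J, K, L, M, N.

13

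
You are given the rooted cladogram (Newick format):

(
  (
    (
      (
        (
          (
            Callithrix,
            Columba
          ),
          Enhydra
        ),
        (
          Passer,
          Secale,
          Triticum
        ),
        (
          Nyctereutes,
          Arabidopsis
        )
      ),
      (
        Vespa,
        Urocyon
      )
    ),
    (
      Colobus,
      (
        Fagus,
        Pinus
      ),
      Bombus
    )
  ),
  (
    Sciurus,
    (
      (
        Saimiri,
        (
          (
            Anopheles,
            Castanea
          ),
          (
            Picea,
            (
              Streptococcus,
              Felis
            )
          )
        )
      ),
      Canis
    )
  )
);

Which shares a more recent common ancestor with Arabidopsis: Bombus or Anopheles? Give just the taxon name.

Bombus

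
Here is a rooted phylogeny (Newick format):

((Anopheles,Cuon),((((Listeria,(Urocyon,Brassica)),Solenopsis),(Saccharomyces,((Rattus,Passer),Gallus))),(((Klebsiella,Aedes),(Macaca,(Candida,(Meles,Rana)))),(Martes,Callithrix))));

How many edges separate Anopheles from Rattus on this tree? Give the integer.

8

The MRCA of Anopheles and Rattus is the root of the tree.
From Anopheles up to that node: 2 branches. From Rattus up to the same node: 6 branches. Total: 2 + 6 = 8.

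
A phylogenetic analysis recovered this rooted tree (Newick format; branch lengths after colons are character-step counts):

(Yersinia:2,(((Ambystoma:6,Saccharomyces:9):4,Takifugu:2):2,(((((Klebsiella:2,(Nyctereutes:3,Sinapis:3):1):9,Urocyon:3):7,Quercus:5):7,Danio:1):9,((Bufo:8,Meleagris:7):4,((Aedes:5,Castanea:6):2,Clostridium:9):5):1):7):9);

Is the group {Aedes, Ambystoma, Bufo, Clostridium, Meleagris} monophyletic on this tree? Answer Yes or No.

The MRCA of the listed taxa subtends (((Ambystoma,Saccharomyces),Takifugu),(((((Klebsiella,(Nyctereutes,Sinapis)),Urocyon),Quercus),Danio),((Bufo,Meleagris),((Aedes,Castanea),Clostridium)))).
That clade also contains Castanea, Danio, Klebsiella, Nyctereutes, Quercus, Saccharomyces, Sinapis, Takifugu, Urocyon, which are not in the proposed group, so the group is not monophyletic.

No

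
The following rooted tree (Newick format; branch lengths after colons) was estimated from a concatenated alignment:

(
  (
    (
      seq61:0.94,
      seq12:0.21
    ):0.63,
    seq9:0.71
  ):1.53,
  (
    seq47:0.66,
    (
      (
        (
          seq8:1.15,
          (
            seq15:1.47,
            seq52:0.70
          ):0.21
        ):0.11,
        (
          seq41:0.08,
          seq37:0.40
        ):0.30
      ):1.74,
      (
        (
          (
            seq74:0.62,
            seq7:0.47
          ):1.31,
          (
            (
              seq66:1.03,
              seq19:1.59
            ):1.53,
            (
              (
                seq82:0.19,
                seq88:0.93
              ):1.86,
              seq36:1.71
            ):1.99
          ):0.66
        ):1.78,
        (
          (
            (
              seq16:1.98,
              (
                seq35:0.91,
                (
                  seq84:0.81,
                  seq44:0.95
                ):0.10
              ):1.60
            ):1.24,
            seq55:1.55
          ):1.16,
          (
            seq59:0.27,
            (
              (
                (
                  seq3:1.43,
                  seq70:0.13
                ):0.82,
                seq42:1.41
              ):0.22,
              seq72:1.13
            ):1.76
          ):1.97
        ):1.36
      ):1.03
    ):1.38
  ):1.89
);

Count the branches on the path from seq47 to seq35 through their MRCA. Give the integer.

8

The MRCA of seq47 and seq35 is the node subtending (seq47,(((seq8,(seq15,seq52)),(seq41,seq37)),(((seq74,seq7),((seq66,seq19),((seq82,seq88),seq36))),(((seq16,(seq35,(seq84,seq44))),seq55),(seq59,(((seq3,seq70),seq42),seq72)))))).
From seq47 up to that node: 1 branch. From seq35 up to the same node: 7 branches. Total: 1 + 7 = 8.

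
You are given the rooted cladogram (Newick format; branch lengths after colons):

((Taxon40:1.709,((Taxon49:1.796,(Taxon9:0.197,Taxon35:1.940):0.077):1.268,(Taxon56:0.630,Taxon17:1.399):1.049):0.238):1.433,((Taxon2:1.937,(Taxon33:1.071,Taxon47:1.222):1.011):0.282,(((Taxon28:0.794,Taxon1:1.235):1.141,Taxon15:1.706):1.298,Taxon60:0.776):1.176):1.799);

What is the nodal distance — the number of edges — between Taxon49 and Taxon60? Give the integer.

The MRCA of Taxon49 and Taxon60 is the root of the tree.
From Taxon49 up to that node: 4 branches. From Taxon60 up to the same node: 3 branches. Total: 4 + 3 = 7.

7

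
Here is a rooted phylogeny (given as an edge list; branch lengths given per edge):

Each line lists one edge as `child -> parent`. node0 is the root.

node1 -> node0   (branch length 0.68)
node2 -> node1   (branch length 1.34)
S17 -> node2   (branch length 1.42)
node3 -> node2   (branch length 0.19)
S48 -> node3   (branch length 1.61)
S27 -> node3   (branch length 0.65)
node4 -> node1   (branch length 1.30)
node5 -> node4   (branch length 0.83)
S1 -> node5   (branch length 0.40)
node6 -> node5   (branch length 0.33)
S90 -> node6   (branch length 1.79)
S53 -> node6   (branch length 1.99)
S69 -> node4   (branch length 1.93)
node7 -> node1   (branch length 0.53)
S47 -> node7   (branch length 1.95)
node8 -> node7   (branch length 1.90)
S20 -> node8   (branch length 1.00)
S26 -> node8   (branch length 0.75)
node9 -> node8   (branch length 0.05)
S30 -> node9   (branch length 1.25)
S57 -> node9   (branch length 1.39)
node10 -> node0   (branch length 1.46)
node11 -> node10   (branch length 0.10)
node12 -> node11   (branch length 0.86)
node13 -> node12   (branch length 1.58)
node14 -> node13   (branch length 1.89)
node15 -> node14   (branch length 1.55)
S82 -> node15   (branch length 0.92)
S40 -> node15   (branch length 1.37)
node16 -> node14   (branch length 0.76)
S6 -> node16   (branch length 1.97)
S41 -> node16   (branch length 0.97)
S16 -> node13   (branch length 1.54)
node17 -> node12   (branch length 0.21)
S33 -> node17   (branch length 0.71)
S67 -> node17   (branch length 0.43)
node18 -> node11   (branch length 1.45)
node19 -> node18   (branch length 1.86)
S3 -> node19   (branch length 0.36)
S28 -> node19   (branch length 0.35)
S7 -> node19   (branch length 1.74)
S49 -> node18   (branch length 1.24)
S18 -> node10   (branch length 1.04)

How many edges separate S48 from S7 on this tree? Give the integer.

9

The MRCA of S48 and S7 is the root of the tree.
From S48 up to that node: 4 branches. From S7 up to the same node: 5 branches. Total: 4 + 5 = 9.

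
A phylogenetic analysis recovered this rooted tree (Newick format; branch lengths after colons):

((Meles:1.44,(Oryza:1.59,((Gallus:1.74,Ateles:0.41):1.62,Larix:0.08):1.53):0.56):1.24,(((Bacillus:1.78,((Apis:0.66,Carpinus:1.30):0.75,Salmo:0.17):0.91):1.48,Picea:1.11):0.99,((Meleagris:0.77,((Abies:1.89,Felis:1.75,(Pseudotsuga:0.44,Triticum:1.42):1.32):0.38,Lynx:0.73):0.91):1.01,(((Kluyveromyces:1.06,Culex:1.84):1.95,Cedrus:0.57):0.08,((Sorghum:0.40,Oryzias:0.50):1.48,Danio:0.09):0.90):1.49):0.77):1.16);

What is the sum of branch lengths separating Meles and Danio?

7.09

The path runs Meles → … → MRCA → … → Danio; the MRCA is the root of the tree.
Branch lengths along that path: 1.44 + 1.24 + 1.16 + 0.77 + 1.49 + 0.90 + 0.09 = 7.09.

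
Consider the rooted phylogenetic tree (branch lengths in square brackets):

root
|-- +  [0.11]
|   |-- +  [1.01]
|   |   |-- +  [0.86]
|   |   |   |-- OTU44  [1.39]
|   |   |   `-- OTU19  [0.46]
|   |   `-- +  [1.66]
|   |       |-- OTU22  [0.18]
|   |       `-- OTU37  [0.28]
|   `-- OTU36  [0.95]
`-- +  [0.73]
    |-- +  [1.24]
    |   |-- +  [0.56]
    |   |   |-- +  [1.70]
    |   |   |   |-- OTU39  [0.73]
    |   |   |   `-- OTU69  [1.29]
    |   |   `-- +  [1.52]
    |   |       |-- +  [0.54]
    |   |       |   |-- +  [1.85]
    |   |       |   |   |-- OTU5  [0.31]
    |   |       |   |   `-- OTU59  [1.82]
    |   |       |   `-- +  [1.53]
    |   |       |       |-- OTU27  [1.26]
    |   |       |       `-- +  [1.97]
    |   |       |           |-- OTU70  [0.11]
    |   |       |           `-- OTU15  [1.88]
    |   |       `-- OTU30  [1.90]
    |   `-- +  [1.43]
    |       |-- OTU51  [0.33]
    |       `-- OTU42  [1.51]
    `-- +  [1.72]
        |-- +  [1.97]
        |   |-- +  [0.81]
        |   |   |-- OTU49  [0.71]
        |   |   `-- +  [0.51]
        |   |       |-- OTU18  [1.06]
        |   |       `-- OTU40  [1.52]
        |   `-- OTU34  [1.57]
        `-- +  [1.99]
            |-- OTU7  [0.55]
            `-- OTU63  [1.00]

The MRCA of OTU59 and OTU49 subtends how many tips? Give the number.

The MRCA of OTU59 and OTU49 is the node subtending ((((OTU39,OTU69),(((OTU5,OTU59),(OTU27,(OTU70,OTU15))),OTU30)),(OTU51,OTU42)),(((OTU49,(OTU18,OTU40)),OTU34),(OTU7,OTU63))).
That clade contains 16 terminal taxa: OTU15, OTU18, OTU27, OTU30, OTU34, OTU39, OTU40, OTU42, OTU49, OTU5, OTU51, OTU59, OTU63, OTU69, OTU7, OTU70.

16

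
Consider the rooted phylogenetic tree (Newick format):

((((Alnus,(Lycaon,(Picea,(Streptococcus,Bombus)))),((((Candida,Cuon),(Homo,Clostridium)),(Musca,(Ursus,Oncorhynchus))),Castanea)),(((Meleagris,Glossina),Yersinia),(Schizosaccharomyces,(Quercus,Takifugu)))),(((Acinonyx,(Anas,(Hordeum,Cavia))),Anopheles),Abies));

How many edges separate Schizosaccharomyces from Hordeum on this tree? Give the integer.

10

The MRCA of Schizosaccharomyces and Hordeum is the root of the tree.
From Schizosaccharomyces up to that node: 4 branches. From Hordeum up to the same node: 6 branches. Total: 4 + 6 = 10.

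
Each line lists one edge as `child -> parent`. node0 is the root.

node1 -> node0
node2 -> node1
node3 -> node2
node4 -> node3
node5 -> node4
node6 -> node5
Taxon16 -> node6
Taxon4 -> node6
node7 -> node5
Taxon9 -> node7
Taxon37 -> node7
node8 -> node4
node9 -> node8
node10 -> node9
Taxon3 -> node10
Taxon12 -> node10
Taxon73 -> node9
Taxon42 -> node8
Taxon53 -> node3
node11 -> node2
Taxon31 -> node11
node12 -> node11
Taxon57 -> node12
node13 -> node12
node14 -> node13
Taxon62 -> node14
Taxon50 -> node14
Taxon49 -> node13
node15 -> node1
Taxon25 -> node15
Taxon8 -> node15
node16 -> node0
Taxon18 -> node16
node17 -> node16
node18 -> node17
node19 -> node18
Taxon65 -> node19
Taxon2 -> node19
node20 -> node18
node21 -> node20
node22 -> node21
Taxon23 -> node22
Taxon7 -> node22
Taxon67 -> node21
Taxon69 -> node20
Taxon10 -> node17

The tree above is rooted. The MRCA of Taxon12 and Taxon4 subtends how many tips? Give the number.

The MRCA of Taxon12 and Taxon4 is the node subtending (((Taxon16,Taxon4),(Taxon9,Taxon37)),(((Taxon3,Taxon12),Taxon73),Taxon42)).
That clade contains 8 terminal taxa: Taxon12, Taxon16, Taxon3, Taxon37, Taxon4, Taxon42, Taxon73, Taxon9.

8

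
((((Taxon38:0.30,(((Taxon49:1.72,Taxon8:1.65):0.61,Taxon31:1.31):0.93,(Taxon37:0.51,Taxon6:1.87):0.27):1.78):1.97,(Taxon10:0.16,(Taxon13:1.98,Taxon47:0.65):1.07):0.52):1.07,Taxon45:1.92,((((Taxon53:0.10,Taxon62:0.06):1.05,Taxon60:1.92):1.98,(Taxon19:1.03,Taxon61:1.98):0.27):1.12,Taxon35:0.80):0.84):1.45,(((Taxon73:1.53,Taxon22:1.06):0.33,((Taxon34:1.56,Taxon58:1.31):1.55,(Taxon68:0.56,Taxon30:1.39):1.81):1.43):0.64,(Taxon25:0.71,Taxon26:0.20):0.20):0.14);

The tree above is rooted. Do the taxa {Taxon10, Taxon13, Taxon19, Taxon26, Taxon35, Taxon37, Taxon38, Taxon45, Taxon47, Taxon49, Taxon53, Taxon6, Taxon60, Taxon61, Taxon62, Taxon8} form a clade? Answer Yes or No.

The MRCA of the listed taxa is the root, so the smallest clade containing them is the whole tree.
That clade also contains Taxon22, Taxon25, Taxon30, Taxon31, Taxon34, Taxon58, Taxon68, Taxon73, which are not in the proposed group, so the group is not monophyletic.

No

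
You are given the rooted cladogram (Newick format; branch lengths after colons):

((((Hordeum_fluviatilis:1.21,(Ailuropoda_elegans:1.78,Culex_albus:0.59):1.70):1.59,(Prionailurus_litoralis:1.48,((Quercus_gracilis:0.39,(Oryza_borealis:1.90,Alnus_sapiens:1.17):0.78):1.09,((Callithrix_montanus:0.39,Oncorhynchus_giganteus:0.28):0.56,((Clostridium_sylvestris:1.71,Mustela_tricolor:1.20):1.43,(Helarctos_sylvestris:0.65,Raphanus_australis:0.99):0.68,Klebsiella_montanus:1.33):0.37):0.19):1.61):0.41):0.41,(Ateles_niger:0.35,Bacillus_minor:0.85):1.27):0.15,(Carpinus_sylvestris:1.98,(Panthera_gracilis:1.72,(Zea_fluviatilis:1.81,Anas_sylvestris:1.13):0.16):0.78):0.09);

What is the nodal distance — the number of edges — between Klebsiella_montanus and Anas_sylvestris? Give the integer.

11

The MRCA of Klebsiella_montanus and Anas_sylvestris is the root of the tree.
From Klebsiella_montanus up to that node: 7 branches. From Anas_sylvestris up to the same node: 4 branches. Total: 7 + 4 = 11.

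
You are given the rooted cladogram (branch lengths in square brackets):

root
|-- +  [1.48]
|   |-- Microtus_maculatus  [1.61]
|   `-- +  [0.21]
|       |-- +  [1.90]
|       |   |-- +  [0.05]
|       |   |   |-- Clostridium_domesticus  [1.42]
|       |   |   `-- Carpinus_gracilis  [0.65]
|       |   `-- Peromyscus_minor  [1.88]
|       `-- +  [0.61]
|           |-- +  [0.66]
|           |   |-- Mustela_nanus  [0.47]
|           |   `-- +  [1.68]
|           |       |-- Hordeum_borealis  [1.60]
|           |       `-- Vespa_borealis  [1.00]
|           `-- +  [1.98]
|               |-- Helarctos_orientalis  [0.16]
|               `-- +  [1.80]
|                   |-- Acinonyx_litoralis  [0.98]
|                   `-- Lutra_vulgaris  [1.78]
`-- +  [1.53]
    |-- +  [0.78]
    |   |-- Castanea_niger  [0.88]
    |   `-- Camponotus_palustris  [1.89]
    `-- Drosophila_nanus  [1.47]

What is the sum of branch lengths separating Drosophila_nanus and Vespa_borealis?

8.64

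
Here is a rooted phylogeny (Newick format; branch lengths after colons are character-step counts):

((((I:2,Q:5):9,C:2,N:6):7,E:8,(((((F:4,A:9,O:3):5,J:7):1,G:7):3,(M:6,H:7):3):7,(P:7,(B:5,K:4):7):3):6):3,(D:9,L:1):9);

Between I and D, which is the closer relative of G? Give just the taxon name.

I

The MRCA of G and I subtends (((I,Q),C,N),E,(((((F,A,O),J),G),(M,H)),(P,(B,K)))) (15 taxa).
The MRCA of G and D is the root, subtending the entire tree (17 taxa).
The first is nested inside the second, so G shares a more recent common ancestor with I.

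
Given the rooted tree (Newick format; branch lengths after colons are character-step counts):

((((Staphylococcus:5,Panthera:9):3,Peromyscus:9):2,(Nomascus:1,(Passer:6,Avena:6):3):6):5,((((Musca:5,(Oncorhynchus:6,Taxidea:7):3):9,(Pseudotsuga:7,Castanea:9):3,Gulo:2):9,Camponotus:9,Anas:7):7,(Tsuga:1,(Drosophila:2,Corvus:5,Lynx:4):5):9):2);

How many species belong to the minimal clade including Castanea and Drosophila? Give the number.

12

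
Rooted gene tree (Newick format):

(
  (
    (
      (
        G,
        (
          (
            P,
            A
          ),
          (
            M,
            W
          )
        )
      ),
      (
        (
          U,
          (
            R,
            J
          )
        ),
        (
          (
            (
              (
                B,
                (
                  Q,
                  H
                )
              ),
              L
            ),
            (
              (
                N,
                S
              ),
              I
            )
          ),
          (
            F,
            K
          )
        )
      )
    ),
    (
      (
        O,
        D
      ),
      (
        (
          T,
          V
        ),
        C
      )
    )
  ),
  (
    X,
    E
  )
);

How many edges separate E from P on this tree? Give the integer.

8

The MRCA of E and P is the root of the tree.
From E up to that node: 2 branches. From P up to the same node: 6 branches. Total: 2 + 6 = 8.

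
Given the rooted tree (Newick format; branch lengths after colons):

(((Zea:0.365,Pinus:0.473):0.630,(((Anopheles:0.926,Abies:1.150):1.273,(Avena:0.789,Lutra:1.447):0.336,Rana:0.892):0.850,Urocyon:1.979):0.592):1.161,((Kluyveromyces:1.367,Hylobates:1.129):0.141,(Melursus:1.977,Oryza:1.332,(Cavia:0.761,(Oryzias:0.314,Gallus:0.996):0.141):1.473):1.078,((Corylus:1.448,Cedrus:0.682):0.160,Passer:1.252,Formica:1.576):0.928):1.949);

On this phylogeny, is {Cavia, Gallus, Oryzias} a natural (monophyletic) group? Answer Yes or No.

The most recent common ancestor of these taxa subtends (Cavia,(Oryzias,Gallus)).
That clade has exactly 3 tips — every listed taxon and nothing else — so the group is monophyletic.

Yes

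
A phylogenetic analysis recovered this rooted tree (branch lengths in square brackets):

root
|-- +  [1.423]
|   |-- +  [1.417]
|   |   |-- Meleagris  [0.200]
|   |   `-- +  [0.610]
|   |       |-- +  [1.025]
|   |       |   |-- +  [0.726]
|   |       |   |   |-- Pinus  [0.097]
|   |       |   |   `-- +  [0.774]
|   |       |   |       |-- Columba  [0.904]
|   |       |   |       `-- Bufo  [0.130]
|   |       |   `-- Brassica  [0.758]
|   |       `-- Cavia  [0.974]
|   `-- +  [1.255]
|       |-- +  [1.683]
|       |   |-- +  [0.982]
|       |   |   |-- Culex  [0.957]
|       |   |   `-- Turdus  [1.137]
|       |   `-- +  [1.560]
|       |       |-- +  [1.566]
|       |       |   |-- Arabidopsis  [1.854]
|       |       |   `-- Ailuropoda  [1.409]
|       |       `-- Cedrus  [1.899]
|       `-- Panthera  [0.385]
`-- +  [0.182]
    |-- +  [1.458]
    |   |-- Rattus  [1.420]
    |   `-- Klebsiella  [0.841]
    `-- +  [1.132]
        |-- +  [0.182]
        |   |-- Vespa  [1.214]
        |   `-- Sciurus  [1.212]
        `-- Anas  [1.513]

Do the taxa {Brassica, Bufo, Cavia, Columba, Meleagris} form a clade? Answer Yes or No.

The MRCA of the listed taxa subtends (Meleagris,(((Pinus,(Columba,Bufo)),Brassica),Cavia)).
That clade also contains Pinus, which is not in the proposed group, so the group is not monophyletic.

No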